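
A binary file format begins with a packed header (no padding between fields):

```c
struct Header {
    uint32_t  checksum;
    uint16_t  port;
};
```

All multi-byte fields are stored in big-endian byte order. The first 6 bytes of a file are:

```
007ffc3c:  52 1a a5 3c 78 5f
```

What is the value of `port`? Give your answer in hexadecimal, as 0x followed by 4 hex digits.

0x785F

`port` follows `checksum` (4 bytes), so it starts at byte offset 4 and occupies 2 bytes.
Bytes at offsets 4..5: 78 5F.
Big-endian: lowest address holds the most-significant byte.
The bytes are already most-significant first: 0x785F.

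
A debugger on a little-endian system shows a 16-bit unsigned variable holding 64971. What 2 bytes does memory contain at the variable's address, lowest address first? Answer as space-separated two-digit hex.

64971 in hexadecimal, padded to 16 bits, is 0xFDCB.
Split into bytes (most-significant first): FD CB.
In little-endian order the low byte comes first in memory.
So at ascending addresses the bytes are CB FD.

CB FD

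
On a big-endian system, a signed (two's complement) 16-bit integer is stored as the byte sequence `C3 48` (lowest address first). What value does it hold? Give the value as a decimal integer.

-15544

In big-endian order the high byte comes first in memory.
The bytes are already most-significant first: 0xC348.
Top bit is set, so as a signed 16-bit value this is 0xC348 − 2^16 = -15544.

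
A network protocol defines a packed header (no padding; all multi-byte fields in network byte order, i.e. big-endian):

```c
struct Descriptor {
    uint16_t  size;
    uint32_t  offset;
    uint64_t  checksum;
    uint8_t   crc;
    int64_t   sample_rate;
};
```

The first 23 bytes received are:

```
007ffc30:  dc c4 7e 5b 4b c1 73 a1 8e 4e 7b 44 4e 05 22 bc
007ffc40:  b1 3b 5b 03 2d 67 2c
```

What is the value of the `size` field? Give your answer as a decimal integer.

`size` is the first field, at byte offset 0, occupying 2 bytes.
Bytes at offsets 0..1: DC C4.
In big-endian order the high byte comes first in memory.
The bytes are already most-significant first: 0xDCC4.
0xDCC4 = 56516.

56516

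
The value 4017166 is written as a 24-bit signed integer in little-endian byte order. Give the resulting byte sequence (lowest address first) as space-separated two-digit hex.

0E 4C 3D

4017166 in hexadecimal, padded to 24 bits, is 0x3D4C0E.
Split into bytes (most-significant first): 3D 4C 0E.
Little-endian: lowest address holds the least-significant byte.
So at ascending addresses the bytes are 0E 4C 3D.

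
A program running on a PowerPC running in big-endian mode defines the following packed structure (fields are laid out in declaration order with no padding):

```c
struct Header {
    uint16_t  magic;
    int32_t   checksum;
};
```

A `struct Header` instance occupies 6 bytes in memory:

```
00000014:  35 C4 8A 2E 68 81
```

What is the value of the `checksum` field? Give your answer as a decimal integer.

-1976670079

`checksum` follows `magic` (2 bytes), so it starts at byte offset 2 and occupies 4 bytes.
Bytes at offsets 2..5: 8A 2E 68 81.
Big-endian: lowest address holds the most-significant byte.
The bytes are already most-significant first: 0x8A2E6881.
Top bit is set, so as a signed 32-bit value this is 0x8A2E6881 − 2^32 = -1976670079.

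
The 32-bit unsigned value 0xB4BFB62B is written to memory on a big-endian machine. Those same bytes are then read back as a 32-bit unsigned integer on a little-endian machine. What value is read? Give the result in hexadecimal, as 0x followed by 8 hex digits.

0x2BB6BFB4

Stored big-endian, the bytes at ascending addresses are B4 BF B6 2B.
Read back as little-endian, the first byte is least significant, giving 0x2BB6BFB4.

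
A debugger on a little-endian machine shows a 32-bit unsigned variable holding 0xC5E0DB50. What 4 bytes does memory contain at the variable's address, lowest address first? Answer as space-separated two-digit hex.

50 DB E0 C5

Split into bytes (most-significant first): C5 E0 DB 50.
In little-endian order the low byte comes first in memory.
So at ascending addresses the bytes are 50 DB E0 C5.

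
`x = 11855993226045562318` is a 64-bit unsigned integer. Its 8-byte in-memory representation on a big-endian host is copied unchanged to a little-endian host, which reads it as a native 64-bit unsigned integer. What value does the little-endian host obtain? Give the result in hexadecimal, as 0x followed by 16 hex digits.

0xCE1DE2F905F388A4

11855993226045562318 in 64-bit hexadecimal is 0xA488F305F9E21DCE.
Stored big-endian, the bytes at ascending addresses are A4 88 F3 05 F9 E2 1D CE.
Read back as little-endian, the first byte is least significant, giving 0xCE1DE2F905F388A4.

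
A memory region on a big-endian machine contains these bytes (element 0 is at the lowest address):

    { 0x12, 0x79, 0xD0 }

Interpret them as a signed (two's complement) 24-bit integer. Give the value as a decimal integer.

Big-endian: lowest address holds the most-significant byte.
The bytes are already most-significant first: 0x1279D0.
0x1279D0 = 1210832.

1210832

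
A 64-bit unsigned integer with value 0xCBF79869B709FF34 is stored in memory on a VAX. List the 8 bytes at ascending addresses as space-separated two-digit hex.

34 FF 09 B7 69 98 F7 CB

Split into bytes (most-significant first): CB F7 98 69 B7 09 FF 34.
Little-endian: lowest address holds the least-significant byte.
So at ascending addresses the bytes are 34 FF 09 B7 69 98 F7 CB.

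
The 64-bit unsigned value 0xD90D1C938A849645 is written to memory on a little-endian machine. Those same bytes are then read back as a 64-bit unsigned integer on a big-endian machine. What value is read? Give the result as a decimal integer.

5014340965832068569

Stored little-endian, the bytes at ascending addresses are 45 96 84 8A 93 1C 0D D9.
Read back as big-endian, the last byte is least significant, giving 0x4596848A931C0DD9.
0x4596848A931C0DD9 = 5014340965832068569.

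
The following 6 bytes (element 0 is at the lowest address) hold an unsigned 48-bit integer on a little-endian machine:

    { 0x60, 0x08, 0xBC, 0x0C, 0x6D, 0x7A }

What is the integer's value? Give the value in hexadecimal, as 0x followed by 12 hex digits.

0x7A6D0CBC0860

In little-endian order the low byte comes first in memory.
Reassemble most-significant byte first: 7A 6D 0C BC 08 60 → 0x7A6D0CBC0860.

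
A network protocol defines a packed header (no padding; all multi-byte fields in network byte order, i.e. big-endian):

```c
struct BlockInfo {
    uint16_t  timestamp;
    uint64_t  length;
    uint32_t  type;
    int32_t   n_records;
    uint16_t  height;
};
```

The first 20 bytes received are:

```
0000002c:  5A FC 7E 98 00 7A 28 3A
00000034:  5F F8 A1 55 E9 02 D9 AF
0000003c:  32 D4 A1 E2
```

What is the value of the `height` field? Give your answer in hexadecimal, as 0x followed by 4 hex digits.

`height` follows `timestamp` (2 B), `length` (8 B), `type` (4 B), `n_records` (4 B), so it starts at offset 2 + 8 + 4 + 4 = 18 and occupies 2 bytes.
Bytes at offsets 18..19: A1 E2.
Big-endian stores the most-significant byte at the lowest address.
The bytes are already most-significant first: 0xA1E2.

0xA1E2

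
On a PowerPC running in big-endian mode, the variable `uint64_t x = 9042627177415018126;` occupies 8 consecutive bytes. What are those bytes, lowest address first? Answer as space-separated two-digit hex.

7D 7D DD 82 0A 1D 86 8E

9042627177415018126 in hexadecimal, padded to 64 bits, is 0x7D7DDD820A1D868E.
Split into bytes (most-significant first): 7D 7D DD 82 0A 1D 86 8E.
Big-endian stores the most-significant byte at the lowest address.
So the memory order matches the most-significant-first order: 7D 7D DD 82 0A 1D 86 8E.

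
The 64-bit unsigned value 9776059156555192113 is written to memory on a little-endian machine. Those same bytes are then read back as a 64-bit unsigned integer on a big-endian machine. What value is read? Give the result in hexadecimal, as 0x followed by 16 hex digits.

9776059156555192113 in 64-bit hexadecimal is 0x87AB8A01D1AD5731.
Stored little-endian, the bytes at ascending addresses are 31 57 AD D1 01 8A AB 87.
Read back as big-endian, the last byte is least significant, giving 0x3157ADD1018AAB87.

0x3157ADD1018AAB87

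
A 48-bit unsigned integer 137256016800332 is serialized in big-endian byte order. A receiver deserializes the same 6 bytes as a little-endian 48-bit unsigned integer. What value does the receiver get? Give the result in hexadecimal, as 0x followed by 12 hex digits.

0x4CEA1F68D57C

137256016800332 in 48-bit hexadecimal is 0x7CD5681FEA4C.
Stored big-endian, the bytes at ascending addresses are 7C D5 68 1F EA 4C.
Read back as little-endian, the first byte is least significant, giving 0x4CEA1F68D57C.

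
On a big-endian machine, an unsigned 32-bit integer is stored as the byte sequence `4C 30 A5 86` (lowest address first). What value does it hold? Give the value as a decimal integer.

1278256518

Big-endian stores the most-significant byte at the lowest address.
The bytes are already most-significant first: 0x4C30A586.
0x4C30A586 = 1278256518.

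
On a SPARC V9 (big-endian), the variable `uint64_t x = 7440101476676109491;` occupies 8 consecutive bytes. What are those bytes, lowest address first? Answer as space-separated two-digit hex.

7440101476676109491 in hexadecimal, padded to 64 bits, is 0x67408CDFAA2384B3.
Split into bytes (most-significant first): 67 40 8C DF AA 23 84 B3.
Big-endian stores the most-significant byte at the lowest address.
So the memory order matches the most-significant-first order: 67 40 8C DF AA 23 84 B3.

67 40 8C DF AA 23 84 B3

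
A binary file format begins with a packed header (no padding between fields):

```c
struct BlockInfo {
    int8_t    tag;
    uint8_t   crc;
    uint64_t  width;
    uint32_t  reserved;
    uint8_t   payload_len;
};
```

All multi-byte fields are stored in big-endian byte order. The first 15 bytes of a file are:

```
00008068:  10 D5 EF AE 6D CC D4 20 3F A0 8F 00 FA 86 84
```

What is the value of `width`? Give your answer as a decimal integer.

17270862347512070048

`width` follows `tag` (1 B), `crc` (1 B), so it starts at offset 1 + 1 = 2 and occupies 8 bytes.
Bytes at offsets 2..9: EF AE 6D CC D4 20 3F A0.
Big-endian: lowest address holds the most-significant byte.
The bytes are already most-significant first: 0xEFAE6DCCD4203FA0.
0xEFAE6DCCD4203FA0 = 17270862347512070048.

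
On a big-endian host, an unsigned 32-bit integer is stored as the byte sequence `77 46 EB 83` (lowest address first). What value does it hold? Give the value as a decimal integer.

Big-endian stores the most-significant byte at the lowest address.
The bytes are already most-significant first: 0x7746EB83.
0x7746EB83 = 2001136515.

2001136515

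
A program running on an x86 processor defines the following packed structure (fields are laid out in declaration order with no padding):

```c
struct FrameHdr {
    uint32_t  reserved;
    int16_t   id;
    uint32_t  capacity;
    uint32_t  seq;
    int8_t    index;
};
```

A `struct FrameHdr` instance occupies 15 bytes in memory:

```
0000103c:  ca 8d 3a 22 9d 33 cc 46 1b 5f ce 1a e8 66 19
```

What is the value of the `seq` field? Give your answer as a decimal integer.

1726487246

`seq` follows `reserved` (4 B), `id` (2 B), `capacity` (4 B), so it starts at offset 4 + 2 + 4 = 10 and occupies 4 bytes.
Bytes at offsets 10..13: CE 1A E8 66.
Little-endian stores the least-significant byte at the lowest address.
Reassemble most-significant byte first: 66 E8 1A CE → 0x66E81ACE.
0x66E81ACE = 1726487246.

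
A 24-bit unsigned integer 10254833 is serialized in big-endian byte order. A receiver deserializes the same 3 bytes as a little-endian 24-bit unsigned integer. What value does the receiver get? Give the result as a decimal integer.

15825308

10254833 in 24-bit hexadecimal is 0x9C79F1.
Stored big-endian, the bytes at ascending addresses are 9C 79 F1.
Read back as little-endian, the first byte is least significant, giving 0xF1799C.
0xF1799C = 15825308.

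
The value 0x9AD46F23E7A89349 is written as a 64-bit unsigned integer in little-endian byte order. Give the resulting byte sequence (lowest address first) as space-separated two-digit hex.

Split into bytes (most-significant first): 9A D4 6F 23 E7 A8 93 49.
Little-endian: lowest address holds the least-significant byte.
So at ascending addresses the bytes are 49 93 A8 E7 23 6F D4 9A.

49 93 A8 E7 23 6F D4 9A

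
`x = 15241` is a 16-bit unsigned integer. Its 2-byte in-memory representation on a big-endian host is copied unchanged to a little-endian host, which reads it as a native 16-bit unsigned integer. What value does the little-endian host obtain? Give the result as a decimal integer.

15241 in 16-bit hexadecimal is 0x3B89.
Stored big-endian, the bytes at ascending addresses are 3B 89.
Read back as little-endian, the first byte is least significant, giving 0x893B.
0x893B = 35131.

35131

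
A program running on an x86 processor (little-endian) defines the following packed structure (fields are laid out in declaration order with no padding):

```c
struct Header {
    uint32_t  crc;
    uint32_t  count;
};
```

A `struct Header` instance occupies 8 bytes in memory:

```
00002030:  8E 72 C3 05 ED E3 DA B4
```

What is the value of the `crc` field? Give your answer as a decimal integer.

`crc` is the first field, at byte offset 0, occupying 4 bytes.
Bytes at offsets 0..3: 8E 72 C3 05.
Little-endian: lowest address holds the least-significant byte.
Reassemble most-significant byte first: 05 C3 72 8E → 0x05C3728E.
0x05C3728E = 96694926.

96694926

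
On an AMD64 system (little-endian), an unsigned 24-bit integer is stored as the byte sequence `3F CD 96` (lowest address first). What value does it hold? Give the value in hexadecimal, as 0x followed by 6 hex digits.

0x96CD3F

In little-endian order the low byte comes first in memory.
Reassemble most-significant byte first: 96 CD 3F → 0x96CD3F.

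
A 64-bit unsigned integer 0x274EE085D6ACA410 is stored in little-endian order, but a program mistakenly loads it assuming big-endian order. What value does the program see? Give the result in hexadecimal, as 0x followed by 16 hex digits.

Stored little-endian, the bytes at ascending addresses are 10 A4 AC D6 85 E0 4E 27.
Read back as big-endian, the last byte is least significant, giving 0x10A4ACD685E04E27.

0x10A4ACD685E04E27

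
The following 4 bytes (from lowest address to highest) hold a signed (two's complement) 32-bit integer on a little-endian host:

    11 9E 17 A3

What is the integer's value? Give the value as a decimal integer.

Little-endian: lowest address holds the least-significant byte.
Reassemble most-significant byte first: A3 17 9E 11 → 0xA3179E11.
Top bit is set, so as a signed 32-bit value this is 0xA3179E11 − 2^32 = -1558733295.

-1558733295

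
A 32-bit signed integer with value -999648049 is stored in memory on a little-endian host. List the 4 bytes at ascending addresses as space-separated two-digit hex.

Two's complement of -999648049 in 32 bits: 999648049 = 0x3B956B31; invert → 0xC46A94CE; add 1 → 0xC46A94CF.
Split into bytes (most-significant first): C4 6A 94 CF.
Little-endian stores the least-significant byte at the lowest address.
So at ascending addresses the bytes are CF 94 6A C4.

CF 94 6A C4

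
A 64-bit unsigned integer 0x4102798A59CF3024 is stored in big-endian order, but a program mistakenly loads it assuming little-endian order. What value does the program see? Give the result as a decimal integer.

Stored big-endian, the bytes at ascending addresses are 41 02 79 8A 59 CF 30 24.
Read back as little-endian, the first byte is least significant, giving 0x2430CF598A790241.
0x2430CF598A790241 = 2607812167729742401.

2607812167729742401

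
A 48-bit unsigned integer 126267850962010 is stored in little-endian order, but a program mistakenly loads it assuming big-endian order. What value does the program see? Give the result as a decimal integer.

99181113300850

126267850962010 in 48-bit hexadecimal is 0x72D70667345A.
Stored little-endian, the bytes at ascending addresses are 5A 34 67 06 D7 72.
Read back as big-endian, the last byte is least significant, giving 0x5A346706D772.
0x5A346706D772 = 99181113300850.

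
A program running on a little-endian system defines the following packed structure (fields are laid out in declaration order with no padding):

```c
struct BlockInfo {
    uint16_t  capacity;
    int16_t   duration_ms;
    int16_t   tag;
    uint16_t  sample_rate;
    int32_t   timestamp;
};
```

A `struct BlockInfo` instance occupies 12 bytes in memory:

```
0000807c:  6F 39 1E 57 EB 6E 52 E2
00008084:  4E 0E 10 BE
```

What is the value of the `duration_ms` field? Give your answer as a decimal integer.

`duration_ms` follows `capacity` (2 bytes), so it starts at byte offset 2 and occupies 2 bytes.
Bytes at offsets 2..3: 1E 57.
Little-endian: lowest address holds the least-significant byte.
Reassemble most-significant byte first: 57 1E → 0x571E.
0x571E = 22302.

22302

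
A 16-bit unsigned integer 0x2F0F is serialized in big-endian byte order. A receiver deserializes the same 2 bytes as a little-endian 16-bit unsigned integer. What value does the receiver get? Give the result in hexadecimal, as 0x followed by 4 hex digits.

Stored big-endian, the bytes at ascending addresses are 2F 0F.
Read back as little-endian, the first byte is least significant, giving 0x0F2F.

0x0F2F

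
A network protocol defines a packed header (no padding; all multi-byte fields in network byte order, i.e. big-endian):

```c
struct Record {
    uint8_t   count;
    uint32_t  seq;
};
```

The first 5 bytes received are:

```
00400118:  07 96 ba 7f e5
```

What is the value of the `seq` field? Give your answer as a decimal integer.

`seq` follows `count` (1 byte), so it starts at byte offset 1 and occupies 4 bytes.
Bytes at offsets 1..4: 96 BA 7F E5.
Big-endian: lowest address holds the most-significant byte.
The bytes are already most-significant first: 0x96BA7FE5.
0x96BA7FE5 = 2528804837.

2528804837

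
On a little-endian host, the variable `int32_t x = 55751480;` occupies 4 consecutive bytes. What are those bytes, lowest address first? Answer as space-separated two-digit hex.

55751480 in hexadecimal, padded to 32 bits, is 0x0352B338.
Split into bytes (most-significant first): 03 52 B3 38.
Little-endian: lowest address holds the least-significant byte.
So at ascending addresses the bytes are 38 B3 52 03.

38 B3 52 03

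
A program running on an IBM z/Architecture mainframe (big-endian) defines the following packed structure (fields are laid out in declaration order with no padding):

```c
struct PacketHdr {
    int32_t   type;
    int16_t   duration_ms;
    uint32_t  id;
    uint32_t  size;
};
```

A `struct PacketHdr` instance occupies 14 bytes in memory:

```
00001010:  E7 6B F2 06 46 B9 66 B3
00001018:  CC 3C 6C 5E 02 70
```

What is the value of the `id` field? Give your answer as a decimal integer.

1723059260

`id` follows `type` (4 B), `duration_ms` (2 B), so it starts at offset 4 + 2 = 6 and occupies 4 bytes.
Bytes at offsets 6..9: 66 B3 CC 3C.
Big-endian stores the most-significant byte at the lowest address.
The bytes are already most-significant first: 0x66B3CC3C.
0x66B3CC3C = 1723059260.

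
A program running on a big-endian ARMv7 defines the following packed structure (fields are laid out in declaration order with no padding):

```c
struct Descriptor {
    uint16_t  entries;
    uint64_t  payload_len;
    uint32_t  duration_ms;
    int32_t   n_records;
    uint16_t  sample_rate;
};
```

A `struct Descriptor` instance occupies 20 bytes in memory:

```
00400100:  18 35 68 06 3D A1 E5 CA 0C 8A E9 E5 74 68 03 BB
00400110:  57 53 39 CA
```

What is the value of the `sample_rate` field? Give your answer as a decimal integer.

14794

`sample_rate` follows `entries` (2 B), `payload_len` (8 B), `duration_ms` (4 B), `n_records` (4 B), so it starts at offset 2 + 8 + 4 + 4 = 18 and occupies 2 bytes.
Bytes at offsets 18..19: 39 CA.
Big-endian: lowest address holds the most-significant byte.
The bytes are already most-significant first: 0x39CA.
0x39CA = 14794.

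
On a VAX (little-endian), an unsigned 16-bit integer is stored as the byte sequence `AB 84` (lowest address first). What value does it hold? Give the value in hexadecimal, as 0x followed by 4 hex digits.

0x84AB

Little-endian: lowest address holds the least-significant byte.
Reassemble most-significant byte first: 84 AB → 0x84AB.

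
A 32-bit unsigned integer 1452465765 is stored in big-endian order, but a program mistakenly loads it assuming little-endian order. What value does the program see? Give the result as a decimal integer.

1452465765 in 32-bit hexadecimal is 0x5692DE65.
Stored big-endian, the bytes at ascending addresses are 56 92 DE 65.
Read back as little-endian, the first byte is least significant, giving 0x65DE9256.
0x65DE9256 = 1709085270.

1709085270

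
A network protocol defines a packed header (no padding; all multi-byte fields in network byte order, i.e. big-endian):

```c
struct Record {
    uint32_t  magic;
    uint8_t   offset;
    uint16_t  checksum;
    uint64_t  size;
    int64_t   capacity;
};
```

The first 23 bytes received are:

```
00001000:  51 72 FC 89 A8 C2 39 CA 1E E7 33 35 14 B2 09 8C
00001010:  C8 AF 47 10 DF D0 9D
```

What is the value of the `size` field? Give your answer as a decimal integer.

14564332452082659849

`size` follows `magic` (4 B), `offset` (1 B), `checksum` (2 B), so it starts at offset 4 + 1 + 2 = 7 and occupies 8 bytes.
Bytes at offsets 7..14: CA 1E E7 33 35 14 B2 09.
Big-endian: lowest address holds the most-significant byte.
The bytes are already most-significant first: 0xCA1EE7333514B209.
0xCA1EE7333514B209 = 14564332452082659849.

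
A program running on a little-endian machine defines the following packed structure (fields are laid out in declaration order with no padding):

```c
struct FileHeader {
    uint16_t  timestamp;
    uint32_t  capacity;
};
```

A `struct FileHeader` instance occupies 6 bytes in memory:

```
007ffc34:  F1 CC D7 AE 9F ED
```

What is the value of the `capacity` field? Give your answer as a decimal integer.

3986665175

`capacity` follows `timestamp` (2 bytes), so it starts at byte offset 2 and occupies 4 bytes.
Bytes at offsets 2..5: D7 AE 9F ED.
Little-endian stores the least-significant byte at the lowest address.
Reassemble most-significant byte first: ED 9F AE D7 → 0xED9FAED7.
0xED9FAED7 = 3986665175.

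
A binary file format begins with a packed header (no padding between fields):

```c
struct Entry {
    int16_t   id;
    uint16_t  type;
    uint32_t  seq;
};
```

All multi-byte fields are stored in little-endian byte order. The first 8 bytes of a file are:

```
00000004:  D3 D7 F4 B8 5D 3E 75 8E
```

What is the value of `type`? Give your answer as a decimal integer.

`type` follows `id` (2 bytes), so it starts at byte offset 2 and occupies 2 bytes.
Bytes at offsets 2..3: F4 B8.
In little-endian order the low byte comes first in memory.
Reassemble most-significant byte first: B8 F4 → 0xB8F4.
0xB8F4 = 47348.

47348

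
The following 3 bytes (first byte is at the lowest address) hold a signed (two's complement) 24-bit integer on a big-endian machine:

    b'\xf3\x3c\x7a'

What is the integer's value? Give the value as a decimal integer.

Big-endian: lowest address holds the most-significant byte.
The bytes are already most-significant first: 0xF33C7A.
Top bit is set, so as a signed 24-bit value this is 0xF33C7A − 2^24 = -836486.

-836486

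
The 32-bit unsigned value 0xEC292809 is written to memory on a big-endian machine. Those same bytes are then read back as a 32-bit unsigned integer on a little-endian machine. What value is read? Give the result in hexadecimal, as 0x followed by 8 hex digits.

0x092829EC

Stored big-endian, the bytes at ascending addresses are EC 29 28 09.
Read back as little-endian, the first byte is least significant, giving 0x092829EC.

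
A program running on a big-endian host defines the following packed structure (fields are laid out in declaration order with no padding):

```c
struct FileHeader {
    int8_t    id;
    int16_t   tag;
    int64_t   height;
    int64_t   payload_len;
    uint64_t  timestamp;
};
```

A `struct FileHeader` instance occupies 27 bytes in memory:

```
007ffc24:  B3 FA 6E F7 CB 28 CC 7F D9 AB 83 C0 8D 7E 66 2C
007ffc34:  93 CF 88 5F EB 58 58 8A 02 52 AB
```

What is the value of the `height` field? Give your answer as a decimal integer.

`height` follows `id` (1 B), `tag` (2 B), so it starts at offset 1 + 2 = 3 and occupies 8 bytes.
Bytes at offsets 3..10: F7 CB 28 CC 7F D9 AB 83.
In big-endian order the high byte comes first in memory.
The bytes are already most-significant first: 0xF7CB28CC7FD9AB83.
Top bit is set, so as a signed 64-bit value this is 0xF7CB28CC7FD9AB83 − 2^64 = -591334067285677181.

-591334067285677181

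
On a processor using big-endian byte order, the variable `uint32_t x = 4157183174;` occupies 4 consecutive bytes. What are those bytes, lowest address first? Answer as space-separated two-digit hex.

4157183174 in hexadecimal, padded to 32 bits, is 0xF7C994C6.
Split into bytes (most-significant first): F7 C9 94 C6.
Big-endian stores the most-significant byte at the lowest address.
So the memory order matches the most-significant-first order: F7 C9 94 C6.

F7 C9 94 C6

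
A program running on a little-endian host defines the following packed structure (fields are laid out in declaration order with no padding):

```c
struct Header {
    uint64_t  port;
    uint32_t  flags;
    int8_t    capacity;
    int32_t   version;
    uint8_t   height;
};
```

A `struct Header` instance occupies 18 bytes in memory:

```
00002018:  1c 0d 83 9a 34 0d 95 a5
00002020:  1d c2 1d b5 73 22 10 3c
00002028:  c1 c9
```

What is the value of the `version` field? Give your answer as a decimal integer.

`version` follows `port` (8 B), `flags` (4 B), `capacity` (1 B), so it starts at offset 8 + 4 + 1 = 13 and occupies 4 bytes.
Bytes at offsets 13..16: 22 10 3C C1.
Little-endian: lowest address holds the least-significant byte.
Reassemble most-significant byte first: C1 3C 10 22 → 0xC13C1022.
Top bit is set, so as a signed 32-bit value this is 0xC13C1022 − 2^32 = -1053028318.

-1053028318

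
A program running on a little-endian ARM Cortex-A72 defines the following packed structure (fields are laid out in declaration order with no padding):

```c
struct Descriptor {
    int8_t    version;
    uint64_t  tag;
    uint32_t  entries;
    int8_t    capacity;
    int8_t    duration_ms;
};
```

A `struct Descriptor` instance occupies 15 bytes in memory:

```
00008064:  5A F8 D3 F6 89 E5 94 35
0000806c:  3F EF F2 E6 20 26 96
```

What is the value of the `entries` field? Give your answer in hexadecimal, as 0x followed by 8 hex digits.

0x20E6F2EF

`entries` follows `version` (1 B), `tag` (8 B), so it starts at offset 1 + 8 = 9 and occupies 4 bytes.
Bytes at offsets 9..12: EF F2 E6 20.
Little-endian stores the least-significant byte at the lowest address.
Reassemble most-significant byte first: 20 E6 F2 EF → 0x20E6F2EF.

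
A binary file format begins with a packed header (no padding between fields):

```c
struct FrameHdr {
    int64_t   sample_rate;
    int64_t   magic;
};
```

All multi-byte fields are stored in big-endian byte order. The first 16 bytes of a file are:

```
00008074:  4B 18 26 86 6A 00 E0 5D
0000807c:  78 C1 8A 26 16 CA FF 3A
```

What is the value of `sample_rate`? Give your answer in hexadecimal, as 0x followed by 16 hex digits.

0x4B1826866A00E05D

`sample_rate` is the first field, at byte offset 0, occupying 8 bytes.
Bytes at offsets 0..7: 4B 18 26 86 6A 00 E0 5D.
In big-endian order the high byte comes first in memory.
The bytes are already most-significant first: 0x4B1826866A00E05D.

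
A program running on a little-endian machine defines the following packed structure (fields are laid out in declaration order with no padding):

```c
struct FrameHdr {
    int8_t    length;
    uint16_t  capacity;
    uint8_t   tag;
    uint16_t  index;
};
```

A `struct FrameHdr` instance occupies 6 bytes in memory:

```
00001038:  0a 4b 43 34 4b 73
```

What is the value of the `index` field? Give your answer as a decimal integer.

29515

`index` follows `length` (1 B), `capacity` (2 B), `tag` (1 B), so it starts at offset 1 + 2 + 1 = 4 and occupies 2 bytes.
Bytes at offsets 4..5: 4B 73.
Little-endian stores the least-significant byte at the lowest address.
Reassemble most-significant byte first: 73 4B → 0x734B.
0x734B = 29515.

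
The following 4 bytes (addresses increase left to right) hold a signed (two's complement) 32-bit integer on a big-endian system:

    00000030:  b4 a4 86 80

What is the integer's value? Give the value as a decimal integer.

-1264286080

In big-endian order the high byte comes first in memory.
The bytes are already most-significant first: 0xB4A48680.
Top bit is set, so as a signed 32-bit value this is 0xB4A48680 − 2^32 = -1264286080.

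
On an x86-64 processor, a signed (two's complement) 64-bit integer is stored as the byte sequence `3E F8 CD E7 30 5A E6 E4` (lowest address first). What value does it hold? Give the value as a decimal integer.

Little-endian: lowest address holds the least-significant byte.
Reassemble most-significant byte first: E4 E6 5A 30 E7 CD F8 3E → 0xE4E65A30E7CDF83E.
Top bit is set, so as a signed 64-bit value this is 0xE4E65A30E7CDF83E − 2^64 = -1952774222324565954.

-1952774222324565954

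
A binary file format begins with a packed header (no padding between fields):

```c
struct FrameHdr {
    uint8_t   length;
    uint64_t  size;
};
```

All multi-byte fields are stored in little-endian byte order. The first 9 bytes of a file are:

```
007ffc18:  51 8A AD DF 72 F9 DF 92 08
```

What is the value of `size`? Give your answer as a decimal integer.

`size` follows `length` (1 byte), so it starts at byte offset 1 and occupies 8 bytes.
Bytes at offsets 1..8: 8A AD DF 72 F9 DF 92 08.
Little-endian stores the least-significant byte at the lowest address.
Reassemble most-significant byte first: 08 92 DF F9 72 DF AD 8A → 0x0892DFF972DFAD8A.
0x0892DFF972DFAD8A = 617802361370291594.

617802361370291594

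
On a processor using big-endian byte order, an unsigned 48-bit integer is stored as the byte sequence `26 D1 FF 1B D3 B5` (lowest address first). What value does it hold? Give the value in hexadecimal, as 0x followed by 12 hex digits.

In big-endian order the high byte comes first in memory.
The bytes are already most-significant first: 0x26D1FF1BD3B5.

0x26D1FF1BD3B5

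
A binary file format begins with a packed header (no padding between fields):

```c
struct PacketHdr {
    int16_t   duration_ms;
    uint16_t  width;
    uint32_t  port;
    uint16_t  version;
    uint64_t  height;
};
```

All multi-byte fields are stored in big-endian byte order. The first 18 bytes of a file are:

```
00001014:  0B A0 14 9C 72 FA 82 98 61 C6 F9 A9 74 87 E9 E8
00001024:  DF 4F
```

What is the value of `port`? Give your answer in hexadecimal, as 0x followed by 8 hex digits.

`port` follows `duration_ms` (2 B), `width` (2 B), so it starts at offset 2 + 2 = 4 and occupies 4 bytes.
Bytes at offsets 4..7: 72 FA 82 98.
Big-endian: lowest address holds the most-significant byte.
The bytes are already most-significant first: 0x72FA8298.

0x72FA8298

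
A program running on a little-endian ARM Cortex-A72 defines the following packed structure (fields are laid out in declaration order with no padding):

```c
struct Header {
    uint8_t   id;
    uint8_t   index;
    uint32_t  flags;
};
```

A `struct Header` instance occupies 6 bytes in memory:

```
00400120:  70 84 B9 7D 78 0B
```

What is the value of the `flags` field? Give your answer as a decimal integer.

`flags` follows `id` (1 B), `index` (1 B), so it starts at offset 1 + 1 = 2 and occupies 4 bytes.
Bytes at offsets 2..5: B9 7D 78 0B.
Little-endian: lowest address holds the least-significant byte.
Reassemble most-significant byte first: 0B 78 7D B9 → 0x0B787DB9.
0x0B787DB9 = 192445881.

192445881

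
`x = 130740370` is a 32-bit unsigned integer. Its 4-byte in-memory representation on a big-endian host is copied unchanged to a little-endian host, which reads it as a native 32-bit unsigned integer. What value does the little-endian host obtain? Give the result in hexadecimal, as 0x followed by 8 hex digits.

0x92F0CA07

130740370 in 32-bit hexadecimal is 0x07CAF092.
Stored big-endian, the bytes at ascending addresses are 07 CA F0 92.
Read back as little-endian, the first byte is least significant, giving 0x92F0CA07.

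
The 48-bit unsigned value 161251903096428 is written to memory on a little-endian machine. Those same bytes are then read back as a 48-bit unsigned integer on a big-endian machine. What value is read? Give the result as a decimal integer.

161251903096428 in 48-bit hexadecimal is 0x92A86267466C.
Stored little-endian, the bytes at ascending addresses are 6C 46 67 62 A8 92.
Read back as big-endian, the last byte is least significant, giving 0x6C466762A892.
0x6C466762A892 = 119049638029458.

119049638029458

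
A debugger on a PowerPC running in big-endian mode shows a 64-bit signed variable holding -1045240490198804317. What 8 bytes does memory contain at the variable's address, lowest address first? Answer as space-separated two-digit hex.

F1 7E 8F 4F E4 D8 58 A3

Two's complement of -1045240490198804317 in 64 bits: 1045240490198804317 = 0x0E8170B01B27A75D; invert → 0xF17E8F4FE4D858A2; add 1 → 0xF17E8F4FE4D858A3.
Split into bytes (most-significant first): F1 7E 8F 4F E4 D8 58 A3.
Big-endian stores the most-significant byte at the lowest address.
So the memory order matches the most-significant-first order: F1 7E 8F 4F E4 D8 58 A3.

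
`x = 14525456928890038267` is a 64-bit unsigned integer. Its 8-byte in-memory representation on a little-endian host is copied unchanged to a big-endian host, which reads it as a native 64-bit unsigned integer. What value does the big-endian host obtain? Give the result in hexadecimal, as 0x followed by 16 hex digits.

0xFB27BA1E1ECA94C9

14525456928890038267 in 64-bit hexadecimal is 0xC994CA1E1EBA27FB.
Stored little-endian, the bytes at ascending addresses are FB 27 BA 1E 1E CA 94 C9.
Read back as big-endian, the last byte is least significant, giving 0xFB27BA1E1ECA94C9.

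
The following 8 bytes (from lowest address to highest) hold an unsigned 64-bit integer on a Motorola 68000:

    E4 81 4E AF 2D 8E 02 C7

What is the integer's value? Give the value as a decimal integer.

16465528226933768903

Big-endian stores the most-significant byte at the lowest address.
The bytes are already most-significant first: 0xE4814EAF2D8E02C7.
0xE4814EAF2D8E02C7 = 16465528226933768903.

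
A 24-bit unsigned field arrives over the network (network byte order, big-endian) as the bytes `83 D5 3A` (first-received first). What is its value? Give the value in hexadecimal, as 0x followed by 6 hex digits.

0x83D53A

In big-endian order the high byte comes first in memory.
The bytes are already most-significant first: 0x83D53A.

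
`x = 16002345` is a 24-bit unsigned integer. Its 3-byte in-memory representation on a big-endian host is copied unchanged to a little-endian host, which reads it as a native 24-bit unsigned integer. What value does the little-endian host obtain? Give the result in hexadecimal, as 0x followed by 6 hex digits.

16002345 in 24-bit hexadecimal is 0xF42D29.
Stored big-endian, the bytes at ascending addresses are F4 2D 29.
Read back as little-endian, the first byte is least significant, giving 0x292DF4.

0x292DF4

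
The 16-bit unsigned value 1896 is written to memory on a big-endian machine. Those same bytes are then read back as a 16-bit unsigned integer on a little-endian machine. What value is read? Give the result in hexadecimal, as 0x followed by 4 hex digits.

1896 in 16-bit hexadecimal is 0x0768.
Stored big-endian, the bytes at ascending addresses are 07 68.
Read back as little-endian, the first byte is least significant, giving 0x6807.

0x6807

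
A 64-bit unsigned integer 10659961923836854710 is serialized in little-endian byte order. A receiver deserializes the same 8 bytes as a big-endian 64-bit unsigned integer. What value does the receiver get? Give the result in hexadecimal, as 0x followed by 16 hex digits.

10659961923836854710 in 64-bit hexadecimal is 0x93EFCAE40D7C41B6.
Stored little-endian, the bytes at ascending addresses are B6 41 7C 0D E4 CA EF 93.
Read back as big-endian, the last byte is least significant, giving 0xB6417C0DE4CAEF93.

0xB6417C0DE4CAEF93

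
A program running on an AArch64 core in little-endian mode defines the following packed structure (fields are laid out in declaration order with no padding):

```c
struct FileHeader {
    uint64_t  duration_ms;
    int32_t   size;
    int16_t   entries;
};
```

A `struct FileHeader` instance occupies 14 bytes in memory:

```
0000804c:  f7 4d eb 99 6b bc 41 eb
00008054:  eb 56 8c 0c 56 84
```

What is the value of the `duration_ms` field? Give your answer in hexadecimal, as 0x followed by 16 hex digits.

`duration_ms` is the first field, at byte offset 0, occupying 8 bytes.
Bytes at offsets 0..7: F7 4D EB 99 6B BC 41 EB.
In little-endian order the low byte comes first in memory.
Reassemble most-significant byte first: EB 41 BC 6B 99 EB 4D F7 → 0xEB41BC6B99EB4DF7.

0xEB41BC6B99EB4DF7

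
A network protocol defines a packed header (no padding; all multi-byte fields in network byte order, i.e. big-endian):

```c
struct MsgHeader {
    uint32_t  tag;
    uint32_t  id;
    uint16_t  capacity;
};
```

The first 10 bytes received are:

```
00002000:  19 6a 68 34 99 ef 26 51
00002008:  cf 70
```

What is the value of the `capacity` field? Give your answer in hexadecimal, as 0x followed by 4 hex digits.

`capacity` follows `tag` (4 B), `id` (4 B), so it starts at offset 4 + 4 = 8 and occupies 2 bytes.
Bytes at offsets 8..9: CF 70.
In big-endian order the high byte comes first in memory.
The bytes are already most-significant first: 0xCF70.

0xCF70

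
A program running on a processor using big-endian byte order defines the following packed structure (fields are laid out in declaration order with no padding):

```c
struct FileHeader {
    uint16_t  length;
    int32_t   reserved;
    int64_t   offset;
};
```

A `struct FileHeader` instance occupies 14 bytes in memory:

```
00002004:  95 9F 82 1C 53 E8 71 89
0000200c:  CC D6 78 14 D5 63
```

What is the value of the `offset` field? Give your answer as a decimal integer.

8181295419604915555

`offset` follows `length` (2 B), `reserved` (4 B), so it starts at offset 2 + 4 = 6 and occupies 8 bytes.
Bytes at offsets 6..13: 71 89 CC D6 78 14 D5 63.
Big-endian: lowest address holds the most-significant byte.
The bytes are already most-significant first: 0x7189CCD67814D563.
0x7189CCD67814D563 = 8181295419604915555.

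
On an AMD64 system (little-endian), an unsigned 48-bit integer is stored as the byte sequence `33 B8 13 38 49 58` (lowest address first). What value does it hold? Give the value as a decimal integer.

Little-endian: lowest address holds the least-significant byte.
Reassemble most-significant byte first: 58 49 38 13 B8 33 → 0x58493813B833.
0x58493813B833 = 97071496673331.

97071496673331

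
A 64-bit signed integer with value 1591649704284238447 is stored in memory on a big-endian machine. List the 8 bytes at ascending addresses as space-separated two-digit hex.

16 16 AC F9 1E B7 B2 6F

1591649704284238447 in hexadecimal, padded to 64 bits, is 0x1616ACF91EB7B26F.
Split into bytes (most-significant first): 16 16 AC F9 1E B7 B2 6F.
In big-endian order the high byte comes first in memory.
So the memory order matches the most-significant-first order: 16 16 AC F9 1E B7 B2 6F.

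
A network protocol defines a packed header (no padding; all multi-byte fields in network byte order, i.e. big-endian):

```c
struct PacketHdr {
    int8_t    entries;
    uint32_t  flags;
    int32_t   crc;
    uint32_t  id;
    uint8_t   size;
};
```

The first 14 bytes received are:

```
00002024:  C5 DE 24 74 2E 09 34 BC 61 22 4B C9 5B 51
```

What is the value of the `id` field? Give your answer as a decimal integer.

575392091

`id` follows `entries` (1 B), `flags` (4 B), `crc` (4 B), so it starts at offset 1 + 4 + 4 = 9 and occupies 4 bytes.
Bytes at offsets 9..12: 22 4B C9 5B.
In big-endian order the high byte comes first in memory.
The bytes are already most-significant first: 0x224BC95B.
0x224BC95B = 575392091.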